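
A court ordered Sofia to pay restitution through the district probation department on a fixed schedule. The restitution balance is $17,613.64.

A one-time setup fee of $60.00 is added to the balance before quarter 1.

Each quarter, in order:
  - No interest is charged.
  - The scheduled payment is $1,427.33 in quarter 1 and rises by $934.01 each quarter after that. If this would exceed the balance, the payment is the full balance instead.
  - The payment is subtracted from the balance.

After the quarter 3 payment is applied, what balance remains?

Quarter 1: opening $17,673.64; payment $1,427.33; balance $16,246.31
Quarter 2: opening $16,246.31; payment $2,361.34; balance $13,884.97
Quarter 3: opening $13,884.97; payment $3,295.35; balance $10,589.62

$10,589.62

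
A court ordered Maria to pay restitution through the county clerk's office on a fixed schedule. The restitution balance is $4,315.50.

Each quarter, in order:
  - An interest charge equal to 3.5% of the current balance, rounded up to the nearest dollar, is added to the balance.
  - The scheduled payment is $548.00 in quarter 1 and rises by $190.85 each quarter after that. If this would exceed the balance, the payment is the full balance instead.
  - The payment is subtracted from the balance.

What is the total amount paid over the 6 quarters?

$4,870.50

Quarter 1: opening $4,315.50; interest $152.00 → $4,467.50; payment $548.00; balance $3,919.50
Quarter 2: opening $3,919.50; interest $138.00 → $4,057.50; payment $738.85; balance $3,318.65
Quarter 3: opening $3,318.65; interest $117.00 → $3,435.65; payment $929.70; balance $2,505.95
Quarter 4: opening $2,505.95; interest $88.00 → $2,593.95; payment $1,120.55; balance $1,473.40
Quarter 5: opening $1,473.40; interest $52.00 → $1,525.40; payment $1,311.40; balance $214.00
Quarter 6: opening $214.00; interest $8.00 → $222.00; payment $222.00; balance $0.00
Total paid: $4,870.50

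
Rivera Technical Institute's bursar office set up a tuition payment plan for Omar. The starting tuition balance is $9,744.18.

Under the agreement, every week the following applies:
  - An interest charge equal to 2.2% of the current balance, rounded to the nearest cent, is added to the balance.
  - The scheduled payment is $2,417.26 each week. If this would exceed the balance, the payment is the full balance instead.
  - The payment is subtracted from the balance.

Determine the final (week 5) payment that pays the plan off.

$651.59

Week 1: $9,744.18 +$214.37 interest = $9,958.55; pay $2,417.26 → $7,541.29
Week 2: $7,541.29 +$165.91 interest = $7,707.20; pay $2,417.26 → $5,289.94
Week 3: $5,289.94 +$116.38 interest = $5,406.32; pay $2,417.26 → $2,989.06
Week 4: $2,989.06 +$65.76 interest = $3,054.82; pay $2,417.26 → $637.56
Week 5: $637.56 +$14.03 interest = $651.59; pay $651.59 → $0.00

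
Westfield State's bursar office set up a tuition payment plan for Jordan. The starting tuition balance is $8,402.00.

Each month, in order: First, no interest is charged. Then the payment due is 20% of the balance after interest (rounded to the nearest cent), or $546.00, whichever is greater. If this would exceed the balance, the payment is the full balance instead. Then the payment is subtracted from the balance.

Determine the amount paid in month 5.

Month 1: opening $8,402.00; payment $1,680.40; balance $6,721.60
Month 2: opening $6,721.60; payment $1,344.32; balance $5,377.28
Month 3: opening $5,377.28; payment $1,075.46; balance $4,301.82
Month 4: opening $4,301.82; payment $860.36; balance $3,441.46
Month 5: opening $3,441.46; payment $688.29; balance $2,753.17

$688.29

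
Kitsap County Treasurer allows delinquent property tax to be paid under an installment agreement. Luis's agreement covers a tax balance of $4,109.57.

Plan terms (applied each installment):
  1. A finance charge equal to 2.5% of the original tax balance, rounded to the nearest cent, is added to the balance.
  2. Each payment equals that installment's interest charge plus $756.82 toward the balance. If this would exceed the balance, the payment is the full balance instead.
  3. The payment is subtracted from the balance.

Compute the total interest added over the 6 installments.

Installment 1: $4,109.57 +$102.74 interest = $4,212.31; pay $859.56 → $3,352.75
Installment 2: $3,352.75 +$102.74 interest = $3,455.49; pay $859.56 → $2,595.93
Installment 3: $2,595.93 +$102.74 interest = $2,698.67; pay $859.56 → $1,839.11
Installment 4: $1,839.11 +$102.74 interest = $1,941.85; pay $859.56 → $1,082.29
Installment 5: $1,082.29 +$102.74 interest = $1,185.03; pay $859.56 → $325.47
Installment 6: $325.47 +$102.74 interest = $428.21; pay $428.21 → $0.00
Total interest: $102.74 + $102.74 + $102.74 + $102.74 + $102.74 + $102.74 = $616.44

$616.44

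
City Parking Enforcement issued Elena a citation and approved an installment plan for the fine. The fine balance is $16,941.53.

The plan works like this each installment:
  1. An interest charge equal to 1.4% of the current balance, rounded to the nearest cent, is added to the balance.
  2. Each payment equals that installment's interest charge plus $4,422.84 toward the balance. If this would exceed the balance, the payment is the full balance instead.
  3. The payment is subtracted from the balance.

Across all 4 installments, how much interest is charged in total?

Installment 1: opening $16,941.53; interest $237.18 → $17,178.71; payment $4,660.02; balance $12,518.69
Installment 2: opening $12,518.69; interest $175.26 → $12,693.95; payment $4,598.10; balance $8,095.85
Installment 3: opening $8,095.85; interest $113.34 → $8,209.19; payment $4,536.18; balance $3,673.01
Installment 4: opening $3,673.01; interest $51.42 → $3,724.43; payment $3,724.43; balance $0.00
Total interest: $237.18 + $175.26 + $113.34 + $51.42 = $577.20

$577.20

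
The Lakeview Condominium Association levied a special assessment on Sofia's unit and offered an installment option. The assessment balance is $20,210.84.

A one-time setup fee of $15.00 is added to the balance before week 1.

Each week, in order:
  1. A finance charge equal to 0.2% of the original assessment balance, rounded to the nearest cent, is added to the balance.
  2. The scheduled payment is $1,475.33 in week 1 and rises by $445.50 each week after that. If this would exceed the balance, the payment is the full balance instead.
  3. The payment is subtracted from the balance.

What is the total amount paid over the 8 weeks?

$20,549.20

Week 1: $20,225.84 +$40.42 interest = $20,266.26; pay $1,475.33 → $18,790.93
Week 2: $18,790.93 +$40.42 interest = $18,831.35; pay $1,920.83 → $16,910.52
Week 3: $16,910.52 +$40.42 interest = $16,950.94; pay $2,366.33 → $14,584.61
Week 4: $14,584.61 +$40.42 interest = $14,625.03; pay $2,811.83 → $11,813.20
Week 5: $11,813.20 +$40.42 interest = $11,853.62; pay $3,257.33 → $8,596.29
Week 6: $8,596.29 +$40.42 interest = $8,636.71; pay $3,702.83 → $4,933.88
Week 7: $4,933.88 +$40.42 interest = $4,974.30; pay $4,148.33 → $825.97
Week 8: $825.97 +$40.42 interest = $866.39; pay $866.39 → $0.00
Total paid: $20,549.20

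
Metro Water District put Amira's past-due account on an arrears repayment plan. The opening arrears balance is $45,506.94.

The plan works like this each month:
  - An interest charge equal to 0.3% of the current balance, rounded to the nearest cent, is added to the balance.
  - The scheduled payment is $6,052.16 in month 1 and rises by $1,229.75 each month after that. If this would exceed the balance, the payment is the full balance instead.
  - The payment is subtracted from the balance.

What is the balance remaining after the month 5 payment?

$3,416.28

# | Opening | Interest | Payment | End bal
1 | $45,506.94 | $136.52 | $6,052.16 | $39,591.30
2 | $39,591.30 | $118.77 | $7,281.91 | $32,428.16
3 | $32,428.16 | $97.28 | $8,511.66 | $24,013.78
4 | $24,013.78 | $72.04 | $9,741.41 | $14,344.41
5 | $14,344.41 | $43.03 | $10,971.16 | $3,416.28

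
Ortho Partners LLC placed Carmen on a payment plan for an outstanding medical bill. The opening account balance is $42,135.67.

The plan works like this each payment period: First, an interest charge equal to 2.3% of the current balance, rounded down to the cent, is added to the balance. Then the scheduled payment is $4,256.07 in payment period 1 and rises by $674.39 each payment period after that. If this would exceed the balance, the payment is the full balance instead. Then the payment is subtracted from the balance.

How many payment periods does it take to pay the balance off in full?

8

Payment period 1: opening $42,135.67; interest $969.12 → $43,104.79; payment $4,256.07; balance $38,848.72
Payment period 2: opening $38,848.72; interest $893.52 → $39,742.24; payment $4,930.46; balance $34,811.78
Payment period 3: opening $34,811.78; interest $800.67 → $35,612.45; payment $5,604.85; balance $30,007.60
Payment period 4: opening $30,007.60; interest $690.17 → $30,697.77; payment $6,279.24; balance $24,418.53
Payment period 5: opening $24,418.53; interest $561.62 → $24,980.15; payment $6,953.63; balance $18,026.52
Payment period 6: opening $18,026.52; interest $414.60 → $18,441.12; payment $7,628.02; balance $10,813.10
Payment period 7: opening $10,813.10; interest $248.70 → $11,061.80; payment $8,302.41; balance $2,759.39
Payment period 8: opening $2,759.39; interest $63.46 → $2,822.85; payment $2,822.85; balance $0.00
Balance reaches $0.00 in payment period 8.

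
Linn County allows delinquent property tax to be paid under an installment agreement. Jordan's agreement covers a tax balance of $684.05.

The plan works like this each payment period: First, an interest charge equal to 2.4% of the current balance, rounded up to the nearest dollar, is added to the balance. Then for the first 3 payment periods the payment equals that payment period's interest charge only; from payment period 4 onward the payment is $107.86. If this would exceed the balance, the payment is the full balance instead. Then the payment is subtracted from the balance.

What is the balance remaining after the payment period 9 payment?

$104.89

Payment period 1: opening $684.05; interest $17.00 → $701.05; payment $17.00; balance $684.05
Payment period 2: opening $684.05; interest $17.00 → $701.05; payment $17.00; balance $684.05
Payment period 3: opening $684.05; interest $17.00 → $701.05; payment $17.00; balance $684.05
Payment period 4: opening $684.05; interest $17.00 → $701.05; payment $107.86; balance $593.19
Payment period 5: opening $593.19; interest $15.00 → $608.19; payment $107.86; balance $500.33
Payment period 6: opening $500.33; interest $13.00 → $513.33; payment $107.86; balance $405.47
Payment period 7: opening $405.47; interest $10.00 → $415.47; payment $107.86; balance $307.61
Payment period 8: opening $307.61; interest $8.00 → $315.61; payment $107.86; balance $207.75
Payment period 9: opening $207.75; interest $5.00 → $212.75; payment $107.86; balance $104.89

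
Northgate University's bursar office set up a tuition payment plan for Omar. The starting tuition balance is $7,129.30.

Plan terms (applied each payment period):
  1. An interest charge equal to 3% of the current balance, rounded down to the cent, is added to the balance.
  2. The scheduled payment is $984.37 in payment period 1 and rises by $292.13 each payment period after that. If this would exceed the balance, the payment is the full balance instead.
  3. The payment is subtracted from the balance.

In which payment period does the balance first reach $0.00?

6

Payment period 1: $7,129.30 +$213.87 interest = $7,343.17; pay $984.37 → $6,358.80
Payment period 2: $6,358.80 +$190.76 interest = $6,549.56; pay $1,276.50 → $5,273.06
Payment period 3: $5,273.06 +$158.19 interest = $5,431.25; pay $1,568.63 → $3,862.62
Payment period 4: $3,862.62 +$115.87 interest = $3,978.49; pay $1,860.76 → $2,117.73
Payment period 5: $2,117.73 +$63.53 interest = $2,181.26; pay $2,152.89 → $28.37
Payment period 6: $28.37 +$0.85 interest = $29.22; pay $29.22 → $0.00
Balance reaches $0.00 in payment period 6.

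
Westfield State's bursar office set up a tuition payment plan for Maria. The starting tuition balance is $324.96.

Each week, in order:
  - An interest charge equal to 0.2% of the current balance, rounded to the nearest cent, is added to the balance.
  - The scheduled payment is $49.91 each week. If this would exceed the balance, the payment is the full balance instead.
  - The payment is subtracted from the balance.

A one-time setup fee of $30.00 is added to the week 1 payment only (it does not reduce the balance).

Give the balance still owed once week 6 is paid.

$27.91

Week 1: opening $324.96; interest $0.65 → $325.61; payment $49.91 (+ $30.00 fee); balance $275.70
Week 2: opening $275.70; interest $0.55 → $276.25; payment $49.91; balance $226.34
Week 3: opening $226.34; interest $0.45 → $226.79; payment $49.91; balance $176.88
Week 4: opening $176.88; interest $0.35 → $177.23; payment $49.91; balance $127.32
Week 5: opening $127.32; interest $0.25 → $127.57; payment $49.91; balance $77.66
Week 6: opening $77.66; interest $0.16 → $77.82; payment $49.91; balance $27.91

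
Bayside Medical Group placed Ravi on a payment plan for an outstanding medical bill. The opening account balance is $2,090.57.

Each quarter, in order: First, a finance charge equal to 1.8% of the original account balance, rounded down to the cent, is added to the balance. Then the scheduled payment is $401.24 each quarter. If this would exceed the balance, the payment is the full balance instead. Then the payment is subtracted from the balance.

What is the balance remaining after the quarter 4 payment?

Quarter 1: opening $2,090.57; interest $37.63 → $2,128.20; payment $401.24; balance $1,726.96
Quarter 2: opening $1,726.96; interest $37.63 → $1,764.59; payment $401.24; balance $1,363.35
Quarter 3: opening $1,363.35; interest $37.63 → $1,400.98; payment $401.24; balance $999.74
Quarter 4: opening $999.74; interest $37.63 → $1,037.37; payment $401.24; balance $636.13

$636.13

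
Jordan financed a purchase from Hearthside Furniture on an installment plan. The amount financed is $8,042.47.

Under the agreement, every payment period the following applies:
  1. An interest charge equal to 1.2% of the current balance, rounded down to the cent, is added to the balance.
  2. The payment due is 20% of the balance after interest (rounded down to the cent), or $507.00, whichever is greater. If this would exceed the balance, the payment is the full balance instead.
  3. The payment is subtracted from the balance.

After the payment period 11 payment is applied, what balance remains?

$0.00

Payment period 1: opening $8,042.47; interest $96.50 → $8,138.97; payment $1,627.79; balance $6,511.18
Payment period 2: opening $6,511.18; interest $78.13 → $6,589.31; payment $1,317.86; balance $5,271.45
Payment period 3: opening $5,271.45; interest $63.25 → $5,334.70; payment $1,066.94; balance $4,267.76
Payment period 4: opening $4,267.76; interest $51.21 → $4,318.97; payment $863.79; balance $3,455.18
Payment period 5: opening $3,455.18; interest $41.46 → $3,496.64; payment $699.32; balance $2,797.32
Payment period 6: opening $2,797.32; interest $33.56 → $2,830.88; payment $566.17; balance $2,264.71
Payment period 7: opening $2,264.71; interest $27.17 → $2,291.88; payment $507.00; balance $1,784.88
Payment period 8: opening $1,784.88; interest $21.41 → $1,806.29; payment $507.00; balance $1,299.29
Payment period 9: opening $1,299.29; interest $15.59 → $1,314.88; payment $507.00; balance $807.88
Payment period 10: opening $807.88; interest $9.69 → $817.57; payment $507.00; balance $310.57
Payment period 11: opening $310.57; interest $3.72 → $314.29; payment $314.29; balance $0.00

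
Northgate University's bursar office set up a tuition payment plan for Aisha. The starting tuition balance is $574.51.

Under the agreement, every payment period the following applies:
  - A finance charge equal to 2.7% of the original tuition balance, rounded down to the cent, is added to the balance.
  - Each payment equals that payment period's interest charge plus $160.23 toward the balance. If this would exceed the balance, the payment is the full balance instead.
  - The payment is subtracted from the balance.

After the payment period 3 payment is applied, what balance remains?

Payment period 1: opening $574.51; interest $15.51 → $590.02; payment $175.74; balance $414.28
Payment period 2: opening $414.28; interest $15.51 → $429.79; payment $175.74; balance $254.05
Payment period 3: opening $254.05; interest $15.51 → $269.56; payment $175.74; balance $93.82

$93.82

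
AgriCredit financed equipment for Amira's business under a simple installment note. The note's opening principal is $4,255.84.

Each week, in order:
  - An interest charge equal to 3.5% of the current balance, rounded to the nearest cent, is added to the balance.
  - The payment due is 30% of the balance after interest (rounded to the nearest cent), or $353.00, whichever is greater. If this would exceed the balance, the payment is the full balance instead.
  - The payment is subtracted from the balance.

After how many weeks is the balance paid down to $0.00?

Week 1: opening $4,255.84; interest $148.95 → $4,404.79; payment $1,321.44; balance $3,083.35
Week 2: opening $3,083.35; interest $107.92 → $3,191.27; payment $957.38; balance $2,233.89
Week 3: opening $2,233.89; interest $78.19 → $2,312.08; payment $693.62; balance $1,618.46
Week 4: opening $1,618.46; interest $56.65 → $1,675.11; payment $502.53; balance $1,172.58
Week 5: opening $1,172.58; interest $41.04 → $1,213.62; payment $364.09; balance $849.53
Week 6: opening $849.53; interest $29.73 → $879.26; payment $353.00; balance $526.26
Week 7: opening $526.26; interest $18.42 → $544.68; payment $353.00; balance $191.68
Week 8: opening $191.68; interest $6.71 → $198.39; payment $198.39; balance $0.00
Balance reaches $0.00 in week 8.

8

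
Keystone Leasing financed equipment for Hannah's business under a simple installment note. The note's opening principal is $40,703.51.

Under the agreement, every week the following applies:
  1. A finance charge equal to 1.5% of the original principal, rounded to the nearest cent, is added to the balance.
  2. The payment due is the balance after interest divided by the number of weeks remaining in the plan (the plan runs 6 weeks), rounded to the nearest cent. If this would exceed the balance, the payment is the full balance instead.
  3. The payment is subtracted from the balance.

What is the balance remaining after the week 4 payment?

Week 1: $40,703.51 +$610.55 interest = $41,314.06; pay $6,885.68 → $34,428.38
Week 2: $34,428.38 +$610.55 interest = $35,038.93; pay $7,007.79 → $28,031.14
Week 3: $28,031.14 +$610.55 interest = $28,641.69; pay $7,160.42 → $21,481.27
Week 4: $21,481.27 +$610.55 interest = $22,091.82; pay $7,363.94 → $14,727.88

$14,727.88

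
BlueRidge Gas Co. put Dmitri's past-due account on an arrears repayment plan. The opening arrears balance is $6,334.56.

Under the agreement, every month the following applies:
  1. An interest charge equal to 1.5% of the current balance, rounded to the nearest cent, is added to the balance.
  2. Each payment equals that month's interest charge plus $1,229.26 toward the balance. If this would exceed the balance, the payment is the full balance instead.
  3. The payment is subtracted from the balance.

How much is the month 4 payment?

Month 1: opening $6,334.56; interest $95.02 → $6,429.58; payment $1,324.28; balance $5,105.30
Month 2: opening $5,105.30; interest $76.58 → $5,181.88; payment $1,305.84; balance $3,876.04
Month 3: opening $3,876.04; interest $58.14 → $3,934.18; payment $1,287.40; balance $2,646.78
Month 4: opening $2,646.78; interest $39.70 → $2,686.48; payment $1,268.96; balance $1,417.52

$1,268.96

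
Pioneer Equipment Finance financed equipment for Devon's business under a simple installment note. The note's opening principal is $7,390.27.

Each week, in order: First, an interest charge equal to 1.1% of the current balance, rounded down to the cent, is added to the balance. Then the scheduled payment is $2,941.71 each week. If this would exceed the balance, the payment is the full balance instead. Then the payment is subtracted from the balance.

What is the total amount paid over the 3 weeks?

$7,539.39

Week 1: opening $7,390.27; interest $81.29 → $7,471.56; payment $2,941.71; balance $4,529.85
Week 2: opening $4,529.85; interest $49.82 → $4,579.67; payment $2,941.71; balance $1,637.96
Week 3: opening $1,637.96; interest $18.01 → $1,655.97; payment $1,655.97; balance $0.00
Total paid: $7,539.39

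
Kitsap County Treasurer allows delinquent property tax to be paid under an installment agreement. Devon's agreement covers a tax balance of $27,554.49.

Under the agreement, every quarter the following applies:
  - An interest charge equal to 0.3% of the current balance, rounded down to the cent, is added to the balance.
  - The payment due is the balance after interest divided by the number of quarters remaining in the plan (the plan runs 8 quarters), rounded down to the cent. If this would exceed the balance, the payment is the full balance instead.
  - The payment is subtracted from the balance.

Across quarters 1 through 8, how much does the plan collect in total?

# | Opening | Interest | Payment | End bal
1 | $27,554.49 | $82.66 | $3,454.64 | $24,182.51
2 | $24,182.51 | $72.54 | $3,465.00 | $20,790.05
3 | $20,790.05 | $62.37 | $3,475.40 | $17,377.02
4 | $17,377.02 | $52.13 | $3,485.83 | $13,943.32
5 | $13,943.32 | $41.82 | $3,496.28 | $10,488.86
6 | $10,488.86 | $31.46 | $3,506.77 | $7,013.55
7 | $7,013.55 | $21.04 | $3,517.29 | $3,517.30
8 | $3,517.30 | $10.55 | $3,527.85 | $0.00
Total paid: $27,929.06

$27,929.06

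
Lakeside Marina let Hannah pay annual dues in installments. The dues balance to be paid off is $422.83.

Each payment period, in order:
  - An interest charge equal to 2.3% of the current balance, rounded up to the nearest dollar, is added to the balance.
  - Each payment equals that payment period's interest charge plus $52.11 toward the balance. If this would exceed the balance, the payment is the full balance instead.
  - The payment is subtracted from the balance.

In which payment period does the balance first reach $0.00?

9

Payment period 1: $422.83 +$10.00 interest = $432.83; pay $62.11 → $370.72
Payment period 2: $370.72 +$9.00 interest = $379.72; pay $61.11 → $318.61
Payment period 3: $318.61 +$8.00 interest = $326.61; pay $60.11 → $266.50
Payment period 4: $266.50 +$7.00 interest = $273.50; pay $59.11 → $214.39
Payment period 5: $214.39 +$5.00 interest = $219.39; pay $57.11 → $162.28
Payment period 6: $162.28 +$4.00 interest = $166.28; pay $56.11 → $110.17
Payment period 7: $110.17 +$3.00 interest = $113.17; pay $55.11 → $58.06
Payment period 8: $58.06 +$2.00 interest = $60.06; pay $54.11 → $5.95
Payment period 9: $5.95 +$1.00 interest = $6.95; pay $6.95 → $0.00
Balance reaches $0.00 in payment period 9.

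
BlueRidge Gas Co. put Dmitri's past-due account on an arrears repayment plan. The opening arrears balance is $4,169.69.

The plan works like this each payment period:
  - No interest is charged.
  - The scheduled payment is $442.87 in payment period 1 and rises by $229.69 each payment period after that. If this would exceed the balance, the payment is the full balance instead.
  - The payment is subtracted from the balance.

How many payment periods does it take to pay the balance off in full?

5

# | Opening | Payment | End bal
1 | $4,169.69 | $442.87 | $3,726.82
2 | $3,726.82 | $672.56 | $3,054.26
3 | $3,054.26 | $902.25 | $2,152.01
4 | $2,152.01 | $1,131.94 | $1,020.07
5 | $1,020.07 | $1,020.07 | $0.00
Balance reaches $0.00 in payment period 5.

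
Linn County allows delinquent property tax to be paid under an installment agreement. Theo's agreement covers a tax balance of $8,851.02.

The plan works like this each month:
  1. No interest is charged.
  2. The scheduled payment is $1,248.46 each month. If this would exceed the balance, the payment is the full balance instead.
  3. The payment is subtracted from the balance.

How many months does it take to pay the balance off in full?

8

Month 1: opening $8,851.02; payment $1,248.46; balance $7,602.56
Month 2: opening $7,602.56; payment $1,248.46; balance $6,354.10
Month 3: opening $6,354.10; payment $1,248.46; balance $5,105.64
Month 4: opening $5,105.64; payment $1,248.46; balance $3,857.18
Month 5: opening $3,857.18; payment $1,248.46; balance $2,608.72
Month 6: opening $2,608.72; payment $1,248.46; balance $1,360.26
Month 7: opening $1,360.26; payment $1,248.46; balance $111.80
Month 8: opening $111.80; payment $111.80; balance $0.00
Balance reaches $0.00 in month 8.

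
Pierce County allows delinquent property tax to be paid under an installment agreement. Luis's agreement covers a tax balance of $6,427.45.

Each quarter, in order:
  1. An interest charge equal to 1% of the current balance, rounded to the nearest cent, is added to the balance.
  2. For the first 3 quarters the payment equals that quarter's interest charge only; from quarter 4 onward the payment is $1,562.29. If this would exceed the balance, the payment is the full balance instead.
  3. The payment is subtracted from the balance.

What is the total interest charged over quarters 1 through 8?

$362.86

Quarter 1: $6,427.45 +$64.27 interest = $6,491.72; pay $64.27 → $6,427.45
Quarter 2: $6,427.45 +$64.27 interest = $6,491.72; pay $64.27 → $6,427.45
Quarter 3: $6,427.45 +$64.27 interest = $6,491.72; pay $64.27 → $6,427.45
Quarter 4: $6,427.45 +$64.27 interest = $6,491.72; pay $1,562.29 → $4,929.43
Quarter 5: $4,929.43 +$49.29 interest = $4,978.72; pay $1,562.29 → $3,416.43
Quarter 6: $3,416.43 +$34.16 interest = $3,450.59; pay $1,562.29 → $1,888.30
Quarter 7: $1,888.30 +$18.88 interest = $1,907.18; pay $1,562.29 → $344.89
Quarter 8: $344.89 +$3.45 interest = $348.34; pay $348.34 → $0.00
Total interest: $64.27 + $64.27 + $64.27 + $64.27 + $49.29 + $34.16 + $18.88 + $3.45 = $362.86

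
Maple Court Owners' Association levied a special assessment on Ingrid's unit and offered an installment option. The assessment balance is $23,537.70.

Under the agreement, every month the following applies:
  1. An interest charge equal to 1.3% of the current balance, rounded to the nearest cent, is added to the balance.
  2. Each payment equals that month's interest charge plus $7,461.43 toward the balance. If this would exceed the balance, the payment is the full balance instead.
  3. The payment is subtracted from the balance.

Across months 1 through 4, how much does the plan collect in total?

$24,179.66

# | Opening | Interest | Payment | End bal
1 | $23,537.70 | $305.99 | $7,767.42 | $16,076.27
2 | $16,076.27 | $208.99 | $7,670.42 | $8,614.84
3 | $8,614.84 | $111.99 | $7,573.42 | $1,153.41
4 | $1,153.41 | $14.99 | $1,168.40 | $0.00
Total paid: $24,179.66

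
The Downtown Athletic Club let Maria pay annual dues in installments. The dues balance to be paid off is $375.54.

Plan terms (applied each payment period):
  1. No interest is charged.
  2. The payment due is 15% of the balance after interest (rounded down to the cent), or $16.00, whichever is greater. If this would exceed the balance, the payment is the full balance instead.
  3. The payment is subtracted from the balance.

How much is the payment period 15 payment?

$6.36

Payment period 1: opening $375.54; payment $56.33; balance $319.21
Payment period 2: opening $319.21; payment $47.88; balance $271.33
Payment period 3: opening $271.33; payment $40.69; balance $230.64
Payment period 4: opening $230.64; payment $34.59; balance $196.05
Payment period 5: opening $196.05; payment $29.40; balance $166.65
Payment period 6: opening $166.65; payment $24.99; balance $141.66
Payment period 7: opening $141.66; payment $21.24; balance $120.42
Payment period 8: opening $120.42; payment $18.06; balance $102.36
Payment period 9: opening $102.36; payment $16.00; balance $86.36
Payment period 10: opening $86.36; payment $16.00; balance $70.36
Payment period 11: opening $70.36; payment $16.00; balance $54.36
Payment period 12: opening $54.36; payment $16.00; balance $38.36
Payment period 13: opening $38.36; payment $16.00; balance $22.36
Payment period 14: opening $22.36; payment $16.00; balance $6.36
Payment period 15: opening $6.36; payment $6.36; balance $0.00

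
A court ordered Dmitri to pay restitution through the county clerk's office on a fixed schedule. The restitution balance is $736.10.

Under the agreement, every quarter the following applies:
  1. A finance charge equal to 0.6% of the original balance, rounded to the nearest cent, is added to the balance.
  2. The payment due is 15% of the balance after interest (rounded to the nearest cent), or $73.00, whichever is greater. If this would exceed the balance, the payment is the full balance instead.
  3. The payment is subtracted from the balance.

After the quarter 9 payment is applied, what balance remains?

Quarter 1: opening $736.10; interest $4.42 → $740.52; payment $111.08; balance $629.44
Quarter 2: opening $629.44; interest $4.42 → $633.86; payment $95.08; balance $538.78
Quarter 3: opening $538.78; interest $4.42 → $543.20; payment $81.48; balance $461.72
Quarter 4: opening $461.72; interest $4.42 → $466.14; payment $73.00; balance $393.14
Quarter 5: opening $393.14; interest $4.42 → $397.56; payment $73.00; balance $324.56
Quarter 6: opening $324.56; interest $4.42 → $328.98; payment $73.00; balance $255.98
Quarter 7: opening $255.98; interest $4.42 → $260.40; payment $73.00; balance $187.40
Quarter 8: opening $187.40; interest $4.42 → $191.82; payment $73.00; balance $118.82
Quarter 9: opening $118.82; interest $4.42 → $123.24; payment $73.00; balance $50.24

$50.24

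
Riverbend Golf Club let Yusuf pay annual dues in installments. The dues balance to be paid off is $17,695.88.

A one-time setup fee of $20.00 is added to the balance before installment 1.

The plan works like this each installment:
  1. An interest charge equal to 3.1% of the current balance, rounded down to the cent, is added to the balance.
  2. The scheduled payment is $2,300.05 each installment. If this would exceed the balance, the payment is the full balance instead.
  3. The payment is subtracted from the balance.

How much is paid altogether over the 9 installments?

# | Opening | Interest | Payment | End bal
1 | $17,715.88 | $549.19 | $2,300.05 | $15,965.02
2 | $15,965.02 | $494.91 | $2,300.05 | $14,159.88
3 | $14,159.88 | $438.95 | $2,300.05 | $12,298.78
4 | $12,298.78 | $381.26 | $2,300.05 | $10,379.99
5 | $10,379.99 | $321.77 | $2,300.05 | $8,401.71
6 | $8,401.71 | $260.45 | $2,300.05 | $6,362.11
7 | $6,362.11 | $197.22 | $2,300.05 | $4,259.28
8 | $4,259.28 | $132.03 | $2,300.05 | $2,091.26
9 | $2,091.26 | $64.82 | $2,156.08 | $0.00
Total paid: $20,556.48

$20,556.48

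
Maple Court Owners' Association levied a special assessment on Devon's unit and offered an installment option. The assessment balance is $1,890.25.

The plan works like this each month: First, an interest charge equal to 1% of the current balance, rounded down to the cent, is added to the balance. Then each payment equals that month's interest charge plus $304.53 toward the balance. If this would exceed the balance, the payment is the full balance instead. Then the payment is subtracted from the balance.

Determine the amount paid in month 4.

Month 1: $1,890.25 +$18.90 interest = $1,909.15; pay $323.43 → $1,585.72
Month 2: $1,585.72 +$15.85 interest = $1,601.57; pay $320.38 → $1,281.19
Month 3: $1,281.19 +$12.81 interest = $1,294.00; pay $317.34 → $976.66
Month 4: $976.66 +$9.76 interest = $986.42; pay $314.29 → $672.13

$314.29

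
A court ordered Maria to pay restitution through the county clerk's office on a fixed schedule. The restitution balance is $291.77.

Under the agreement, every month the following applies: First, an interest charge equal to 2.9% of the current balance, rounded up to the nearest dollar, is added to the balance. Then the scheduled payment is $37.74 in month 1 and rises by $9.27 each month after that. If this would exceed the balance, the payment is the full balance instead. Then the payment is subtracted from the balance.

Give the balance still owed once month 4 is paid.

$115.19

Month 1: $291.77 +$9.00 interest = $300.77; pay $37.74 → $263.03
Month 2: $263.03 +$8.00 interest = $271.03; pay $47.01 → $224.02
Month 3: $224.02 +$7.00 interest = $231.02; pay $56.28 → $174.74
Month 4: $174.74 +$6.00 interest = $180.74; pay $65.55 → $115.19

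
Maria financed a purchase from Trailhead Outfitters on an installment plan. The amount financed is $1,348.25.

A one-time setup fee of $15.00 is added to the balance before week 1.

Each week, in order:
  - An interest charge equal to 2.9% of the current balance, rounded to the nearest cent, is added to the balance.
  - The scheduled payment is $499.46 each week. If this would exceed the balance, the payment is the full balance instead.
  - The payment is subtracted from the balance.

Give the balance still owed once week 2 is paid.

$430.06

Week 1: opening $1,363.25; interest $39.53 → $1,402.78; payment $499.46; balance $903.32
Week 2: opening $903.32; interest $26.20 → $929.52; payment $499.46; balance $430.06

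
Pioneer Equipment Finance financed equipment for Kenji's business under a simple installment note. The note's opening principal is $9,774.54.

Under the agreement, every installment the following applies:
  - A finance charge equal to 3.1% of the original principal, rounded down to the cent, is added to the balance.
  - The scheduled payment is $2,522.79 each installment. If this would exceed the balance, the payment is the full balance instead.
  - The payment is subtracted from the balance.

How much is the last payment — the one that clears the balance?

Installment 1: opening $9,774.54; interest $303.01 → $10,077.55; payment $2,522.79; balance $7,554.76
Installment 2: opening $7,554.76; interest $303.01 → $7,857.77; payment $2,522.79; balance $5,334.98
Installment 3: opening $5,334.98; interest $303.01 → $5,637.99; payment $2,522.79; balance $3,115.20
Installment 4: opening $3,115.20; interest $303.01 → $3,418.21; payment $2,522.79; balance $895.42
Installment 5: opening $895.42; interest $303.01 → $1,198.43; payment $1,198.43; balance $0.00

$1,198.43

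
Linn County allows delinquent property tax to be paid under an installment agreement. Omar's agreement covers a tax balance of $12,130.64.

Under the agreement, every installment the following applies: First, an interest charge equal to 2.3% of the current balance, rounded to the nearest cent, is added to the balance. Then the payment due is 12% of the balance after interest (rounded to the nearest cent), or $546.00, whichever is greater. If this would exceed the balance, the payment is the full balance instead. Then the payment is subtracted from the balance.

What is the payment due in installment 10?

$578.32

Installment 1: opening $12,130.64; interest $279.00 → $12,409.64; payment $1,489.16; balance $10,920.48
Installment 2: opening $10,920.48; interest $251.17 → $11,171.65; payment $1,340.60; balance $9,831.05
Installment 3: opening $9,831.05; interest $226.11 → $10,057.16; payment $1,206.86; balance $8,850.30
Installment 4: opening $8,850.30; interest $203.56 → $9,053.86; payment $1,086.46; balance $7,967.40
Installment 5: opening $7,967.40; interest $183.25 → $8,150.65; payment $978.08; balance $7,172.57
Installment 6: opening $7,172.57; interest $164.97 → $7,337.54; payment $880.50; balance $6,457.04
Installment 7: opening $6,457.04; interest $148.51 → $6,605.55; payment $792.67; balance $5,812.88
Installment 8: opening $5,812.88; interest $133.70 → $5,946.58; payment $713.59; balance $5,232.99
Installment 9: opening $5,232.99; interest $120.36 → $5,353.35; payment $642.40; balance $4,710.95
Installment 10: opening $4,710.95; interest $108.35 → $4,819.30; payment $578.32; balance $4,240.98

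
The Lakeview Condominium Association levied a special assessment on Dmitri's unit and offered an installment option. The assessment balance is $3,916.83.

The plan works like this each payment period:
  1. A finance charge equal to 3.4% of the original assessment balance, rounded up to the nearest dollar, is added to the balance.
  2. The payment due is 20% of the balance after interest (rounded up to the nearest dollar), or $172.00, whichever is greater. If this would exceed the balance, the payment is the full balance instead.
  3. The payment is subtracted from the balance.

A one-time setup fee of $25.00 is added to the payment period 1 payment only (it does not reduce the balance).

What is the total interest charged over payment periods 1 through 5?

Payment period 1: $3,916.83 +$134.00 interest = $4,050.83; pay $811.00 (+ $25.00 fee) → $3,239.83
Payment period 2: $3,239.83 +$134.00 interest = $3,373.83; pay $675.00 → $2,698.83
Payment period 3: $2,698.83 +$134.00 interest = $2,832.83; pay $567.00 → $2,265.83
Payment period 4: $2,265.83 +$134.00 interest = $2,399.83; pay $480.00 → $1,919.83
Payment period 5: $1,919.83 +$134.00 interest = $2,053.83; pay $411.00 → $1,642.83
Total interest: $134.00 + $134.00 + $134.00 + $134.00 + $134.00 = $670.00

$670.00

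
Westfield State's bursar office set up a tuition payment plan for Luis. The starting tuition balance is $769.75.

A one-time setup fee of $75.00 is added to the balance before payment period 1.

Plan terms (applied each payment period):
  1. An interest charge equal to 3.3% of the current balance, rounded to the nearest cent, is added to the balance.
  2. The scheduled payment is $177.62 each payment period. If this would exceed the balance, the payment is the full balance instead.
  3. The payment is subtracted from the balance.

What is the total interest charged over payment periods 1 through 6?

Payment period 1: opening $844.75; interest $27.88 → $872.63; payment $177.62; balance $695.01
Payment period 2: opening $695.01; interest $22.94 → $717.95; payment $177.62; balance $540.33
Payment period 3: opening $540.33; interest $17.83 → $558.16; payment $177.62; balance $380.54
Payment period 4: opening $380.54; interest $12.56 → $393.10; payment $177.62; balance $215.48
Payment period 5: opening $215.48; interest $7.11 → $222.59; payment $177.62; balance $44.97
Payment period 6: opening $44.97; interest $1.48 → $46.45; payment $46.45; balance $0.00
Total interest: $27.88 + $22.94 + $17.83 + $12.56 + $7.11 + $1.48 = $89.80

$89.80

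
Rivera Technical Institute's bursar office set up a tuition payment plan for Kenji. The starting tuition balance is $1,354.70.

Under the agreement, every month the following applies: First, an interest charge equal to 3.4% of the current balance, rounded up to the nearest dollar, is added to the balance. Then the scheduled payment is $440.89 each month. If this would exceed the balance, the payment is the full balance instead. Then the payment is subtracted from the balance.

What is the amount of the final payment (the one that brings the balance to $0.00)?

$136.03

# | Opening | Interest | Payment | End bal
1 | $1,354.70 | $47.00 | $440.89 | $960.81
2 | $960.81 | $33.00 | $440.89 | $552.92
3 | $552.92 | $19.00 | $440.89 | $131.03
4 | $131.03 | $5.00 | $136.03 | $0.00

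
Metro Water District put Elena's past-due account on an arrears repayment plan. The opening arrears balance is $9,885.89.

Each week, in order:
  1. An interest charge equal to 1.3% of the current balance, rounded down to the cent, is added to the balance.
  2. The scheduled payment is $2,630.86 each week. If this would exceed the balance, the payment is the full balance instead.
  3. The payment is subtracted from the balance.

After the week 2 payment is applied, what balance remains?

Week 1: $9,885.89 +$128.51 interest = $10,014.40; pay $2,630.86 → $7,383.54
Week 2: $7,383.54 +$95.98 interest = $7,479.52; pay $2,630.86 → $4,848.66

$4,848.66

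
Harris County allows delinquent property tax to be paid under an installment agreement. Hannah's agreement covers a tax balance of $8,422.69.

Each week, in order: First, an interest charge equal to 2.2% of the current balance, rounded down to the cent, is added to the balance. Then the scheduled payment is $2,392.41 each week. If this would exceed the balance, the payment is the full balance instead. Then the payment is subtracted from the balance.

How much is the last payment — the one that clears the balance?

Week 1: $8,422.69 +$185.29 interest = $8,607.98; pay $2,392.41 → $6,215.57
Week 2: $6,215.57 +$136.74 interest = $6,352.31; pay $2,392.41 → $3,959.90
Week 3: $3,959.90 +$87.11 interest = $4,047.01; pay $2,392.41 → $1,654.60
Week 4: $1,654.60 +$36.40 interest = $1,691.00; pay $1,691.00 → $0.00

$1,691.00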